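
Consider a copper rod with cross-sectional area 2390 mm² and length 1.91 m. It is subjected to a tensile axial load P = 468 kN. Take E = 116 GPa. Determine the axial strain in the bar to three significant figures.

σ = N/A = 195.8 MPa; ε = σ/E = 195.8/116000 = 1.688e-03.

0.00169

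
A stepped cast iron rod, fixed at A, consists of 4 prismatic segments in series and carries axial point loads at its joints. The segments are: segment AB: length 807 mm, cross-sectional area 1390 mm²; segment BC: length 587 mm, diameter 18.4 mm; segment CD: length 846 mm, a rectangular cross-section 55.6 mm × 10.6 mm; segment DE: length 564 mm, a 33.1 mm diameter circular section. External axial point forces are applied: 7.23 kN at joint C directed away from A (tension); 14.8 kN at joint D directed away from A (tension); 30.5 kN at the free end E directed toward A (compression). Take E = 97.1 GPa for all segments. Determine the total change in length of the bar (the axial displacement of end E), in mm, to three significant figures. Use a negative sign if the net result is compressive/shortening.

-0.681 mm

Internal axial forces (sectioning from the free end, tension +): N_DE = -30.5 kN, N_CD = -15.7 kN, N_BC = -8.47 kN, N_AB = -8.47 kN.
A_BC = 265.9 mm².
A_CD = 589.4 mm².
A_DE = 860.5 mm².
δ_AB = -8470·807/(1390·97100) = -0.05064 mm
δ_BC = -8470·587/(265.9·97100) = -0.1926 mm
δ_CD = -15700·846/(589.4·97100) = -0.2321 mm
δ_DE = -30500·564/(860.5·97100) = -0.2059 mm
δ = Σδ_i = -0.6812 mm.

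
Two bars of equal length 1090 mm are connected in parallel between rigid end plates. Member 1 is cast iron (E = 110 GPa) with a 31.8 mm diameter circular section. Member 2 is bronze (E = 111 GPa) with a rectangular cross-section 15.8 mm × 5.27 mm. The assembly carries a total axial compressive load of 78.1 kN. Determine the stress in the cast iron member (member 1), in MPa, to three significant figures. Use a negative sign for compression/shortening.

A_1 = 794.2 mm².
A_2 = 83.27 mm².
Equal strain + equilibrium ⇒ each member carries load in proportion to AE: A₁E₁ = 87360000 N, A₂E₂ = 9243000 N, ΣAE = 96610000 N.
σ₁ = P·E₁/ΣAE = -78100·110000/96610000 = -88.93 MPa.

-88.9 MPa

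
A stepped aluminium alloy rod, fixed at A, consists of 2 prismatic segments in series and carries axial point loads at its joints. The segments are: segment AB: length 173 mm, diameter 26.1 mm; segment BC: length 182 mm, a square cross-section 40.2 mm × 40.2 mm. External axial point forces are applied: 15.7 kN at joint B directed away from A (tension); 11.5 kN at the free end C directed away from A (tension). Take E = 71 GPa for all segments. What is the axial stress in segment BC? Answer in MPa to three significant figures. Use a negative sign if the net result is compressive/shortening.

7.12 MPa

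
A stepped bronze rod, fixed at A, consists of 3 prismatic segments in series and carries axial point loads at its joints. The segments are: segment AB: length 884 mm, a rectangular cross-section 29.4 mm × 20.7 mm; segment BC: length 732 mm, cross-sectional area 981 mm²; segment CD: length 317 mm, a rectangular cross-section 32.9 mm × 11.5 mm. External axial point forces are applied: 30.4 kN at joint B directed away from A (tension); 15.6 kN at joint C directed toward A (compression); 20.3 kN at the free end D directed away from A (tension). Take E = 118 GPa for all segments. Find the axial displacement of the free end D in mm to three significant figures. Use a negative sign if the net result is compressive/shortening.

0.606 mm

Internal axial forces (sectioning from the free end, tension +): N_CD = 20.3 kN, N_BC = 4.7 kN, N_AB = 35.1 kN.
A_AB = 608.6 mm².
A_CD = 378.3 mm².
δ_AB = 35100·884/(608.6·118000) = 0.4321 mm
δ_BC = 4700·732/(981·118000) = 0.02972 mm
δ_CD = 20300·317/(378.3·118000) = 0.1441 mm
δ = Σδ_i = 0.6059 mm.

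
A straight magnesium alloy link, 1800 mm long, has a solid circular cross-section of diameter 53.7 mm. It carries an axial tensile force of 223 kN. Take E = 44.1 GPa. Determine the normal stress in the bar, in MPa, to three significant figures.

A = 2265 mm².
σ = N/A = 223000/2265 = 98.46 MPa.

98.5 MPa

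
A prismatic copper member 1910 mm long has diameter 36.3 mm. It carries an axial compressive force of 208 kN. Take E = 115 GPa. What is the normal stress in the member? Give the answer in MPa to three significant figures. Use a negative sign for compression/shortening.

-201 MPa

A = 1035 mm².
σ = N/A = -208000/1035 = -201 MPa.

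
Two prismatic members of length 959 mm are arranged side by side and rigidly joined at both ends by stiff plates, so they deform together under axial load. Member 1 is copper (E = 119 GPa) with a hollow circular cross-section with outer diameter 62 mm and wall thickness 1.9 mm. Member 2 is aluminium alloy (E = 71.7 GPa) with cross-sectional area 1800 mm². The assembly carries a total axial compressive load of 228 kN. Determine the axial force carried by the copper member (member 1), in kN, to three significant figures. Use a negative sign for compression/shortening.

-56.7 kN

A_1 = 358.7 mm².
Equal strain + equilibrium ⇒ each member carries load in proportion to AE: A₁E₁ = 42690000 N, A₂E₂ = 129100000 N, ΣAE = 171700000 N.
F₁ = P·A₁E₁/ΣAE = -228000·42690000/171700000 = -56670 N.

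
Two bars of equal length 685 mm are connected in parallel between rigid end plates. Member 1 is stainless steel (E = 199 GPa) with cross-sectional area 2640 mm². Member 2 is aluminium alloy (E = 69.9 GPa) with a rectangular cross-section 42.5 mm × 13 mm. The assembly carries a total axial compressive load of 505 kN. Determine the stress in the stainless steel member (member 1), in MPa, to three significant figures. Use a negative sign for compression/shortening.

-178 MPa

A_2 = 552.5 mm².
Equal strain + equilibrium ⇒ each member carries load in proportion to AE: A₁E₁ = 525400000 N, A₂E₂ = 38620000 N, ΣAE = 564000000 N.
σ₁ = P·E₁/ΣAE = -505000·199000/564000000 = -178.2 MPa.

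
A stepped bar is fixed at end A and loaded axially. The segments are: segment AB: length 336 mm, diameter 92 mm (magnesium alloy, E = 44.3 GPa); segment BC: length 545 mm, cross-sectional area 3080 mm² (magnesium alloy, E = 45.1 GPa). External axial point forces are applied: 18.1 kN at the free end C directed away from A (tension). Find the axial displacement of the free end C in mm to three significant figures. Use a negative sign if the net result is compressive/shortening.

0.0917 mm

Internal axial forces (sectioning from the free end, tension +): N_BC = 18.1 kN, N_AB = 18.1 kN.
A_AB = 6648 mm².
δ_AB = 18100·336/(6648·44300) = 0.02065 mm
δ_BC = 18100·545/(3080·45100) = 0.07101 mm
δ = Σδ_i = 0.09167 mm.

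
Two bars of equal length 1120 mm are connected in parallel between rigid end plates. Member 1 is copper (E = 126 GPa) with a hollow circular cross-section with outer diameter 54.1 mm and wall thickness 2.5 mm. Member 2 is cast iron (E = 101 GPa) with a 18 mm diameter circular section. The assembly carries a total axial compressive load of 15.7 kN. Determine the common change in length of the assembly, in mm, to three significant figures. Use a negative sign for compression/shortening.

-0.229 mm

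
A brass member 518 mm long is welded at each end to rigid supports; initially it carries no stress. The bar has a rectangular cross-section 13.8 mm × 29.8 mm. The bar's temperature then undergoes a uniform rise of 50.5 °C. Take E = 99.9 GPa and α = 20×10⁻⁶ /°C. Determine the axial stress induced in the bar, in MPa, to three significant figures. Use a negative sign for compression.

Free thermal expansion αLΔT = 20e-6 · 518 · 50.5 = 0.5232 mm.
The walls impose strain ε = −(0.5232)/518 = -1.0100e-03; σ = Eε = 99900 · -1.0100e-03 = -100.9 MPa.

-101 MPa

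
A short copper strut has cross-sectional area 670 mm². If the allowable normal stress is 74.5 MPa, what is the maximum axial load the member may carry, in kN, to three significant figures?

49.9 kN

P_max = σ_allow · A = 74.5 · 670 = 49920 N = 49.91 kN.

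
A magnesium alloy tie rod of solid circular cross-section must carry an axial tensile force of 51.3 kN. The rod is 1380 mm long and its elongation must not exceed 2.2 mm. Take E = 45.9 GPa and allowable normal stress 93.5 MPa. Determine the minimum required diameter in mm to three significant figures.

Required area A ≥ P/σ_allow = 51300/93.5 = 548.7 mm².
For a solid circular section, d ≥ √(4A/π) = 26.43 mm.
Elongation limit: A ≥ PL/(Eδ_allow) = 51300·1380/(45900·2.2) = 701.1 mm² ⇒ d ≥ 29.88 mm.
The elongation limit governs.

29.9 mm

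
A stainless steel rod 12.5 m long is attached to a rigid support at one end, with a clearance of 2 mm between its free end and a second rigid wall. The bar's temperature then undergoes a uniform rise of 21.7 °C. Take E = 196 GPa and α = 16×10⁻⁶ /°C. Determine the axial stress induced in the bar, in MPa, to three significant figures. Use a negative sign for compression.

Free thermal expansion αLΔT = 16e-6 · 12500 · 21.7 = 4.34 mm.
The walls engage after the gap closes; constrained expansion = 4.34 − 2 = 2.34 mm.
The walls impose strain ε = −(2.34)/12500 = -1.8720e-04; σ = Eε = 196000 · -1.8720e-04 = -36.69 MPa.

-36.7 MPa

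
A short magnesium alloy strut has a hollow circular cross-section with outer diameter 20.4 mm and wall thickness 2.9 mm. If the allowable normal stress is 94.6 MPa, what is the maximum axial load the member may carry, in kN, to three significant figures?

A = 159.4 mm².
P_max = σ_allow · A = 94.6 · 159.4 = 15080 N = 15.08 kN.

15.1 kN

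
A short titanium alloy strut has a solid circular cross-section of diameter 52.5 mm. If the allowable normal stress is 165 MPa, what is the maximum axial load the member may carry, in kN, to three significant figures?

A = 2165 mm².
P_max = σ_allow · A = 165 · 2165 = 357200 N = 357.2 kN.

357 kN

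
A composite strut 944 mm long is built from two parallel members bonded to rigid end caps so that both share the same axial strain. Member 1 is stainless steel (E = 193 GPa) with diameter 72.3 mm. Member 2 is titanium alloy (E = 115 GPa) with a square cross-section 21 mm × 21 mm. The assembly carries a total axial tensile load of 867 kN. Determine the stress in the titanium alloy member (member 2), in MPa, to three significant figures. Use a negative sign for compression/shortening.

118 MPa

A_1 = 4106 mm².
A_2 = 441 mm².
Equal strain + equilibrium ⇒ each member carries load in proportion to AE: A₁E₁ = 792400000 N, A₂E₂ = 50720000 N, ΣAE = 843100000 N.
σ₂ = P·E₂/ΣAE = 867000·115000/843100000 = 118.3 MPa.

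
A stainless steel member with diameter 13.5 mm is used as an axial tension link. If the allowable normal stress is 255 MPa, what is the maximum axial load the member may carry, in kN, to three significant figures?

36.5 kN

A = 143.1 mm².
P_max = σ_allow · A = 255 · 143.1 = 36500 N = 36.5 kN.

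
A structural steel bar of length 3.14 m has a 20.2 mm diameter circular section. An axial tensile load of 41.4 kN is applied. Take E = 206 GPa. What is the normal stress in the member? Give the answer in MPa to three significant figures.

129 MPa

A = 320.5 mm².
σ = N/A = 41400/320.5 = 129.2 MPa.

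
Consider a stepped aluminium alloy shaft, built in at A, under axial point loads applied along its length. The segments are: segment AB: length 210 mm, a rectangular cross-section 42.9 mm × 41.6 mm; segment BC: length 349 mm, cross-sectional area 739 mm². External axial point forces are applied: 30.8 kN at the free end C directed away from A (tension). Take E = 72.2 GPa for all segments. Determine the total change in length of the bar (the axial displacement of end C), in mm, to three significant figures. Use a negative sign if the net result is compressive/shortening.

Internal axial forces (sectioning from the free end, tension +): N_BC = 30.8 kN, N_AB = 30.8 kN.
A_AB = 1785 mm².
δ_AB = 30800·210/(1785·72200) = 0.0502 mm
δ_BC = 30800·349/(739·72200) = 0.2015 mm
δ = Σδ_i = 0.2517 mm.

0.252 mm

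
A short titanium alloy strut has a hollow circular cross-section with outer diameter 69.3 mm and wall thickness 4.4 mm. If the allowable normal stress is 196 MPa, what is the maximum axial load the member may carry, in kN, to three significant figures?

A = 897.1 mm².
P_max = σ_allow · A = 196 · 897.1 = 175800 N = 175.8 kN.

176 kN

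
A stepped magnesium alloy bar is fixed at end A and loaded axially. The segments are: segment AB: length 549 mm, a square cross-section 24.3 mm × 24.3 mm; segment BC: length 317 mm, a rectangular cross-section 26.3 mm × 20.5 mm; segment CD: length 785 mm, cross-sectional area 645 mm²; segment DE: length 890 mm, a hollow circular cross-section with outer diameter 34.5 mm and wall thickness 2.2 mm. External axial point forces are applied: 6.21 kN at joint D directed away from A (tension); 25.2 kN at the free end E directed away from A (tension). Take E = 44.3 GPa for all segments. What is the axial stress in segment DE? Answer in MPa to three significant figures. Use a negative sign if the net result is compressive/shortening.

Internal axial forces (sectioning from the free end, tension +): N_DE = 25.2 kN, N_CD = 31.41 kN, N_BC = 31.41 kN, N_AB = 31.41 kN.
A_DE = 223.2 mm².
σ_DE = N_DE/A_DE = 25200/223.2 = 112.9 MPa.

113 MPa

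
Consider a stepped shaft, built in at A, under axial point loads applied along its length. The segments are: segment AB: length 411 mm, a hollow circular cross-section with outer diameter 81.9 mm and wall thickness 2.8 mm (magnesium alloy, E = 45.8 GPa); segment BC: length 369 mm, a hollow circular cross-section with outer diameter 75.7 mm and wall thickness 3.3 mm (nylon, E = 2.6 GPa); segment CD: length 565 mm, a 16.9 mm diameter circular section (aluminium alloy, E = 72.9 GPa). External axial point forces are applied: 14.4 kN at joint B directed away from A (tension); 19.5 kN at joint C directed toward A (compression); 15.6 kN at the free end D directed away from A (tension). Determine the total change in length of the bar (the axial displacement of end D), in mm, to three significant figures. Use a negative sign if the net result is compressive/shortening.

-0.0630 mm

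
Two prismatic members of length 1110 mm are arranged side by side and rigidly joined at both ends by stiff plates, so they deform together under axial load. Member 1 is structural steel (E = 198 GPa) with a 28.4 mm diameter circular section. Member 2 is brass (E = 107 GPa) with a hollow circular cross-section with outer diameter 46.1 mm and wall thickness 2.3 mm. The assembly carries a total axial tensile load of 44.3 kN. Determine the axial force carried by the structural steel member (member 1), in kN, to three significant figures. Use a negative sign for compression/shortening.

34.9 kN

A_1 = 633.5 mm².
A_2 = 316.5 mm².
Equal strain + equilibrium ⇒ each member carries load in proportion to AE: A₁E₁ = 125400000 N, A₂E₂ = 33860000 N, ΣAE = 159300000 N.
F₁ = P·A₁E₁/ΣAE = 44300·125400000/159300000 = 34880 N.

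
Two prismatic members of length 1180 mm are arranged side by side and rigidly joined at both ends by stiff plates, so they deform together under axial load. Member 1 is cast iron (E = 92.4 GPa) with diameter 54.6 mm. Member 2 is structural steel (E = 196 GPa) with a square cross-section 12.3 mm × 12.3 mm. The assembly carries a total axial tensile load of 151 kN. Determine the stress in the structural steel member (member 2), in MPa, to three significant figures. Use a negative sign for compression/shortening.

120 MPa

A_1 = 2341 mm².
A_2 = 151.3 mm².
Equal strain + equilibrium ⇒ each member carries load in proportion to AE: A₁E₁ = 216300000 N, A₂E₂ = 29650000 N, ΣAE = 246000000 N.
σ₂ = P·E₂/ΣAE = 151000·196000/246000000 = 120.3 MPa.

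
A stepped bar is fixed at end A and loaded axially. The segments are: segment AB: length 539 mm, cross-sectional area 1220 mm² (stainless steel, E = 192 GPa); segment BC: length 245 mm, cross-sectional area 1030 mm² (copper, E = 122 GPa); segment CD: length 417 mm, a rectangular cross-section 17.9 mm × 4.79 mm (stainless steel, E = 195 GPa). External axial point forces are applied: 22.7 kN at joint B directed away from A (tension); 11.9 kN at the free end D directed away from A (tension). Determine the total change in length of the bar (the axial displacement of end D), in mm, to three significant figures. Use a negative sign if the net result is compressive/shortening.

Internal axial forces (sectioning from the free end, tension +): N_CD = 11.9 kN, N_BC = 11.9 kN, N_AB = 34.6 kN.
A_CD = 85.74 mm².
δ_AB = 34600·539/(1220·192000) = 0.07962 mm
δ_BC = 11900·245/(1030·122000) = 0.0232 mm
δ_CD = 11900·417/(85.74·195000) = 0.2968 mm
δ = Σδ_i = 0.3996 mm.

0.400 mm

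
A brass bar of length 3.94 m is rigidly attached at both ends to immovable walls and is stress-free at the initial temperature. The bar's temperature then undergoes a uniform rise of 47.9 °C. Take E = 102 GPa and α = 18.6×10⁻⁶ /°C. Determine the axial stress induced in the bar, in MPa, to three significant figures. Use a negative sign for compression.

-90.9 MPa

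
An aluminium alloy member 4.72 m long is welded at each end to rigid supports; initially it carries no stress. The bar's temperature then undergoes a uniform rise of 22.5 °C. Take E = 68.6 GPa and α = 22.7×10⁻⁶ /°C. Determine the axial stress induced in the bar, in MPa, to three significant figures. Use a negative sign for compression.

Free thermal expansion αLΔT = 22.7e-6 · 4720 · 22.5 = 2.411 mm.
The walls impose strain ε = −(2.411)/4720 = -5.1075e-04; σ = Eε = 68600 · -5.1075e-04 = -35.04 MPa.

-35.0 MPa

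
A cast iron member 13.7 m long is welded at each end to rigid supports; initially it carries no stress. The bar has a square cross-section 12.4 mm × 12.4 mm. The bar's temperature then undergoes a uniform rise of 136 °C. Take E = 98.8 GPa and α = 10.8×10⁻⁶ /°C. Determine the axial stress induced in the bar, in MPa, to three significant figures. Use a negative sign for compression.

Free thermal expansion αLΔT = 10.8e-6 · 13700 · 136 = 20.12 mm.
The walls impose strain ε = −(20.12)/13700 = -1.4688e-03; σ = Eε = 98800 · -1.4688e-03 = -145.1 MPa.

-145 MPa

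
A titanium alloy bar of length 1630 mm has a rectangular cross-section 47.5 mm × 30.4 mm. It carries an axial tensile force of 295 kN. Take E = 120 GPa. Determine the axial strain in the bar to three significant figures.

0.00170

A = 1444 mm².
σ = N/A = 204.3 MPa; ε = σ/E = 204.3/120000 = 1.702e-03.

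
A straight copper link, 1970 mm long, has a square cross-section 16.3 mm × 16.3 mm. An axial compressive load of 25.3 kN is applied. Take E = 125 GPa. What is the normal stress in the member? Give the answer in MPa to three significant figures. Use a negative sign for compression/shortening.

-95.2 MPa

A = 265.7 mm².
σ = N/A = -25300/265.7 = -95.22 MPa.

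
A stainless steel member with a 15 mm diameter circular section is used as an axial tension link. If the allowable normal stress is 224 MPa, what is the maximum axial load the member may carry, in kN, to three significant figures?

39.6 kN

A = 176.7 mm².
P_max = σ_allow · A = 224 · 176.7 = 39580 N = 39.58 kN.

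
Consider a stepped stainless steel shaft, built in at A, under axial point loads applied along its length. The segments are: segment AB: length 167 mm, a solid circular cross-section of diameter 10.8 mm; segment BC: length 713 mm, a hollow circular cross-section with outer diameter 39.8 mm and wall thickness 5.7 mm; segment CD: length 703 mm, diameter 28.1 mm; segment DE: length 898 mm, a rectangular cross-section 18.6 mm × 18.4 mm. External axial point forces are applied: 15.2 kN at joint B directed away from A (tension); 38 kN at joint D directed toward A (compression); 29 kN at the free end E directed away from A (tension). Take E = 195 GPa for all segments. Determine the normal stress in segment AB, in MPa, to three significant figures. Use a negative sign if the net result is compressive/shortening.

Internal axial forces (sectioning from the free end, tension +): N_DE = 29 kN, N_CD = -9 kN, N_BC = -9 kN, N_AB = 6.2 kN.
A_AB = 91.61 mm².
σ_AB = N_AB/A_AB = 6200/91.61 = 67.68 MPa.

67.7 MPa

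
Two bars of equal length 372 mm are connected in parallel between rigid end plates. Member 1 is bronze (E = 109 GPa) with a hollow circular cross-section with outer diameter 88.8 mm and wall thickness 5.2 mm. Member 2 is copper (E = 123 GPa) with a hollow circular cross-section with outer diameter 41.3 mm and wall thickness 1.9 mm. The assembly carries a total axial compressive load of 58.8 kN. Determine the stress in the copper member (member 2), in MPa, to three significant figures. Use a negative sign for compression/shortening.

A_1 = 1366 mm².
A_2 = 235.2 mm².
Equal strain + equilibrium ⇒ each member carries load in proportion to AE: A₁E₁ = 148900000 N, A₂E₂ = 28930000 N, ΣAE = 177800000 N.
σ₂ = P·E₂/ΣAE = -58800·123000/177800000 = -40.68 MPa.

-40.7 MPa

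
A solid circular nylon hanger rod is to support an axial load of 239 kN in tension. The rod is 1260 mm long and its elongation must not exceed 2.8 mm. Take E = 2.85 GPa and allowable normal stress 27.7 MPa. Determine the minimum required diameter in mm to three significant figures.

Required area A ≥ P/σ_allow = 239000/27.7 = 8628 mm².
For a solid circular section, d ≥ √(4A/π) = 104.8 mm.
Elongation limit: A ≥ PL/(Eδ_allow) = 239000·1260/(2850·2.8) = 37740 mm² ⇒ d ≥ 219.2 mm.
The elongation limit governs.

219 mm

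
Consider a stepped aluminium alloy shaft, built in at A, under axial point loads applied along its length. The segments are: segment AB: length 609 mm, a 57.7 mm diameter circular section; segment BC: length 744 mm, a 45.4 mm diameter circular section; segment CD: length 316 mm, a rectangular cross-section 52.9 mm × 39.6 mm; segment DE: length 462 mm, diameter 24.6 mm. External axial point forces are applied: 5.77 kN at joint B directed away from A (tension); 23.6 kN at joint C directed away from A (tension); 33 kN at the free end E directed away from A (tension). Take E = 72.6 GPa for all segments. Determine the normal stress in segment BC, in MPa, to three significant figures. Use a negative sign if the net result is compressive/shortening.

35.0 MPa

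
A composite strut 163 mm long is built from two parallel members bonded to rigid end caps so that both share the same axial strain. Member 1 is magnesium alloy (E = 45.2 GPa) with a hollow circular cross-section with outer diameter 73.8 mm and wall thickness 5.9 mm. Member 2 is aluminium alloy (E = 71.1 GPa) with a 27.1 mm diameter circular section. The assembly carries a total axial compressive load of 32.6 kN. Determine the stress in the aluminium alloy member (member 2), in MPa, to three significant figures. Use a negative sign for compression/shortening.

A_1 = 1259 mm².
A_2 = 576.8 mm².
Equal strain + equilibrium ⇒ each member carries load in proportion to AE: A₁E₁ = 56890000 N, A₂E₂ = 41010000 N, ΣAE = 97900000 N.
σ₂ = P·E₂/ΣAE = -32600·71100/97900000 = -23.68 MPa.

-23.7 MPa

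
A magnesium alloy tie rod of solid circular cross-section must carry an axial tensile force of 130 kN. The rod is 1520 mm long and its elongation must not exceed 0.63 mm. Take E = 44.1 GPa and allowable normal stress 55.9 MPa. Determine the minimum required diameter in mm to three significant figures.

95.2 mm

Required area A ≥ P/σ_allow = 130000/55.9 = 2326 mm².
For a solid circular section, d ≥ √(4A/π) = 54.42 mm.
Elongation limit: A ≥ PL/(Eδ_allow) = 130000·1520/(44100·0.63) = 7112 mm² ⇒ d ≥ 95.16 mm.
The elongation limit governs.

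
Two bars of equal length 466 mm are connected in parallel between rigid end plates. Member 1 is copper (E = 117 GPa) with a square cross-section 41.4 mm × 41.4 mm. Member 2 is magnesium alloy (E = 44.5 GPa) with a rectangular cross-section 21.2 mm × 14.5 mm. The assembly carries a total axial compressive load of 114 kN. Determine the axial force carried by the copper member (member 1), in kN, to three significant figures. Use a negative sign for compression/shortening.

A_1 = 1714 mm².
A_2 = 307.4 mm².
Equal strain + equilibrium ⇒ each member carries load in proportion to AE: A₁E₁ = 200500000 N, A₂E₂ = 13680000 N, ΣAE = 214200000 N.
F₁ = P·A₁E₁/ΣAE = -114000·200500000/214200000 = -106700 N.

-107 kN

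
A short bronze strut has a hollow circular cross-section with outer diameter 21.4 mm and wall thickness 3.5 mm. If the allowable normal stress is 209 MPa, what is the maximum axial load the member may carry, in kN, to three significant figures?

41.1 kN

A = 196.8 mm².
P_max = σ_allow · A = 209 · 196.8 = 41140 N = 41.14 kN.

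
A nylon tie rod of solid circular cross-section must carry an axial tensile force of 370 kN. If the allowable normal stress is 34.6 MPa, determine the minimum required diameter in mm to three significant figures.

117 mm

Required area A ≥ P/σ_allow = 370000/34.6 = 10690 mm².
For a solid circular section, d ≥ √(4A/π) = 116.7 mm.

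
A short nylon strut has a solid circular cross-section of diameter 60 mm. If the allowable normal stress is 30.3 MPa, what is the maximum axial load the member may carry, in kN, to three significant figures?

A = 2827 mm².
P_max = σ_allow · A = 30.3 · 2827 = 85670 N = 85.67 kN.

85.7 kN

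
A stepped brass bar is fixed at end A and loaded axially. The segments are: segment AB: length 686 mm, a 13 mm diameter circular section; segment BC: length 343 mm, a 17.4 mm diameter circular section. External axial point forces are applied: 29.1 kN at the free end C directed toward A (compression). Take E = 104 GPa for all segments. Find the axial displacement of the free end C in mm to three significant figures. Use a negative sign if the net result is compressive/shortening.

Internal axial forces (sectioning from the free end, tension +): N_BC = -29.1 kN, N_AB = -29.1 kN.
A_AB = 132.7 mm².
A_BC = 237.8 mm².
δ_AB = -29100·686/(132.7·104000) = -1.446 mm
δ_BC = -29100·343/(237.8·104000) = -0.4036 mm
δ = Σδ_i = -1.85 mm.

-1.85 mm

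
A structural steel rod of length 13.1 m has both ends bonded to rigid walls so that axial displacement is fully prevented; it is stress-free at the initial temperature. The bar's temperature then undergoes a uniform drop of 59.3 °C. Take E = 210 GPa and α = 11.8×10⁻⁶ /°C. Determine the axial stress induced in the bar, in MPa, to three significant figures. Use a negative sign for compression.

Free thermal expansion αLΔT = 11.8e-6 · 13100 · -59.3 = -9.167 mm.
The walls impose strain ε = −(-9.167)/13100 = 6.9974e-04; σ = Eε = 210000 · 6.9974e-04 = 146.9 MPa.

147 MPa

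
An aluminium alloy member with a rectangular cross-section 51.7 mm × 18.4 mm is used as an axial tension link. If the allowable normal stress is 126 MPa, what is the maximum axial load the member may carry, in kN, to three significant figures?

120 kN

A = 951.3 mm².
P_max = σ_allow · A = 126 · 951.3 = 119900 N = 119.9 kN.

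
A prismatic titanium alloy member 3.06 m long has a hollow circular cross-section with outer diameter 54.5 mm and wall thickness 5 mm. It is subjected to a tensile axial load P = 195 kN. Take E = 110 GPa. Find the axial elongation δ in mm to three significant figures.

6.98 mm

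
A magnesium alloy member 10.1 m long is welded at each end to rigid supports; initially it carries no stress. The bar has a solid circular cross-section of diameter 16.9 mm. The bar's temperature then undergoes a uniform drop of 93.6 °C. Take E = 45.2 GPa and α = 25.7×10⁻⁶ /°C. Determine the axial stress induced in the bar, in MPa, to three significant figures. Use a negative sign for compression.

109 MPa

Free thermal expansion αLΔT = 25.7e-6 · 10100 · -93.6 = -24.3 mm.
The walls impose strain ε = −(-24.3)/10100 = 2.4055e-03; σ = Eε = 45200 · 2.4055e-03 = 108.7 MPa.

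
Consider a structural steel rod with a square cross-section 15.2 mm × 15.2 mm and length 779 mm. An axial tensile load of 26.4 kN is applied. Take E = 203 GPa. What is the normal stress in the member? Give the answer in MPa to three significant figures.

114 MPa

A = 231 mm².
σ = N/A = 26400/231 = 114.3 MPa.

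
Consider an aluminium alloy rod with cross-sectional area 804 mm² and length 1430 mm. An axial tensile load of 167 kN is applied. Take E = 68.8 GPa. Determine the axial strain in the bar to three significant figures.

0.00302

σ = N/A = 207.7 MPa; ε = σ/E = 207.7/68800 = 3.019e-03.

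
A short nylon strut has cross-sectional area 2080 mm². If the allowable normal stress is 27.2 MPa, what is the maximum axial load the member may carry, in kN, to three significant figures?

56.6 kN

P_max = σ_allow · A = 27.2 · 2080 = 56580 N = 56.58 kN.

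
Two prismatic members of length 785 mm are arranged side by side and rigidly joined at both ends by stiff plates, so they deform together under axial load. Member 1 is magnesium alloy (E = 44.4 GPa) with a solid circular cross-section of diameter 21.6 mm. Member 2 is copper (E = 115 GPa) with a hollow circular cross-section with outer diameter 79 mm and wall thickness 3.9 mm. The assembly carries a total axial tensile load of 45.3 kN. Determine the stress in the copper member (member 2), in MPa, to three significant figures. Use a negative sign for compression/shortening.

A_1 = 366.4 mm².
A_2 = 920.1 mm².
Equal strain + equilibrium ⇒ each member carries load in proportion to AE: A₁E₁ = 16270000 N, A₂E₂ = 105800000 N, ΣAE = 122100000 N.
σ₂ = P·E₂/ΣAE = 45300·115000/122100000 = 42.67 MPa.

42.7 MPa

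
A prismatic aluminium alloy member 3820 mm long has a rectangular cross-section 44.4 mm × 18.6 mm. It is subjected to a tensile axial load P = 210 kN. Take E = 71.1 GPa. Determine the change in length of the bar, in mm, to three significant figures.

A = 825.8 mm².
δ_mech = NL/(AE) = 210000·3820/(825.8·71100) = 13.66 mm.

13.7 mm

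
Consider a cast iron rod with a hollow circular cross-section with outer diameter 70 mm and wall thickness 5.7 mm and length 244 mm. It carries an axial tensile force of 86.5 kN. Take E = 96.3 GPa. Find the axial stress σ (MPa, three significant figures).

75.1 MPa

A = 1151 mm².
σ = N/A = 86500/1151 = 75.12 MPa.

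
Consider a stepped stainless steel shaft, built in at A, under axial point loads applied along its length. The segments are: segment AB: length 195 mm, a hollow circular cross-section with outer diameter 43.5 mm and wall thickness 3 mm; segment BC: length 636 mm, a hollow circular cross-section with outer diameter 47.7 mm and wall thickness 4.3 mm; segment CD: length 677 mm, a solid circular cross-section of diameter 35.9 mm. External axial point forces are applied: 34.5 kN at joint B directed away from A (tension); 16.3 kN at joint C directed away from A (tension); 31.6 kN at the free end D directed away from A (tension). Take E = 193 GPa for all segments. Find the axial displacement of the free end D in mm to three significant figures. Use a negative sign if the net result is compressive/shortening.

0.597 mm

Internal axial forces (sectioning from the free end, tension +): N_CD = 31.6 kN, N_BC = 47.9 kN, N_AB = 82.4 kN.
A_AB = 381.7 mm².
A_BC = 586.3 mm².
A_CD = 1012 mm².
δ_AB = 82400·195/(381.7·193000) = 0.2181 mm
δ_BC = 47900·636/(586.3·193000) = 0.2692 mm
δ_CD = 31600·677/(1012·193000) = 0.1095 mm
δ = Σδ_i = 0.5969 mm.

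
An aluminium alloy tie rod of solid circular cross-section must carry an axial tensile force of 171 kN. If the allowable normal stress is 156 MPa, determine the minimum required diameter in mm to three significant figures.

37.4 mm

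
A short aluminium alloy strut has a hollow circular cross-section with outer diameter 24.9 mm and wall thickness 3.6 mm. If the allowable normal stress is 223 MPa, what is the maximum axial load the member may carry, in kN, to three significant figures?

53.7 kN

A = 240.9 mm².
P_max = σ_allow · A = 223 · 240.9 = 53720 N = 53.72 kN.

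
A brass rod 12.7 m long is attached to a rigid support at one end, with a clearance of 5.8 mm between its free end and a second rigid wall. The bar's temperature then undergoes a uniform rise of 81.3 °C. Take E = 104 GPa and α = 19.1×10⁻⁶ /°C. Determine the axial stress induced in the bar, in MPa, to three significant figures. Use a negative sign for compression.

Free thermal expansion αLΔT = 19.1e-6 · 12700 · 81.3 = 19.72 mm.
The walls engage after the gap closes; constrained expansion = 19.72 − 5.8 = 13.92 mm.
The walls impose strain ε = −(13.92)/12700 = -1.0961e-03; σ = Eε = 104000 · -1.0961e-03 = -114 MPa.

-114 MPa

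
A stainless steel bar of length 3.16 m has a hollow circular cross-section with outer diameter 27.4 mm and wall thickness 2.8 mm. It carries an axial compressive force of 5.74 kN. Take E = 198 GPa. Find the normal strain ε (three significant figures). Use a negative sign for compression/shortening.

-1.34e-04

A = 216.4 mm².
σ = N/A = -26.53 MPa; ε = σ/E = -26.53/198000 = -1.340e-04.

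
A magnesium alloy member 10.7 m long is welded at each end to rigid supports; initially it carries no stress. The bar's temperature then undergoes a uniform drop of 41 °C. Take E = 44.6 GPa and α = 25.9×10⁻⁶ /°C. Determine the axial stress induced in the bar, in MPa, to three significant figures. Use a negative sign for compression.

Free thermal expansion αLΔT = 25.9e-6 · 10700 · -41 = -11.36 mm.
The walls impose strain ε = −(-11.36)/10700 = 1.0619e-03; σ = Eε = 44600 · 1.0619e-03 = 47.36 MPa.

47.4 MPa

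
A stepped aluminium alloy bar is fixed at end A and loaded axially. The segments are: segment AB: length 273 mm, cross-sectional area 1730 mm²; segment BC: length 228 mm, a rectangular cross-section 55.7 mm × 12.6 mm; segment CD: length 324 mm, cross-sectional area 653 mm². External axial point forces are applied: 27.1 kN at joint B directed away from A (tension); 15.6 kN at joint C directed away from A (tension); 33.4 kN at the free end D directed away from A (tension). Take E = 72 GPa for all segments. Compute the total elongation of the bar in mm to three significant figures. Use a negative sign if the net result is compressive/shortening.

Internal axial forces (sectioning from the free end, tension +): N_CD = 33.4 kN, N_BC = 49 kN, N_AB = 76.1 kN.
A_BC = 701.8 mm².
δ_AB = 76100·273/(1730·72000) = 0.1668 mm
δ_BC = 49000·228/(701.8·72000) = 0.2211 mm
δ_CD = 33400·324/(653·72000) = 0.2302 mm
δ = Σδ_i = 0.618 mm.

0.618 mm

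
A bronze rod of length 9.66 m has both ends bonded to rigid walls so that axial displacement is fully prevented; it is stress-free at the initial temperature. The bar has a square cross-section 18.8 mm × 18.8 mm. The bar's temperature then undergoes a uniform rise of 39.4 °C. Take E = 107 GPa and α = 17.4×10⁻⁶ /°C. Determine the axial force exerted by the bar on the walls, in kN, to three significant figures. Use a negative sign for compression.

-25.9 kN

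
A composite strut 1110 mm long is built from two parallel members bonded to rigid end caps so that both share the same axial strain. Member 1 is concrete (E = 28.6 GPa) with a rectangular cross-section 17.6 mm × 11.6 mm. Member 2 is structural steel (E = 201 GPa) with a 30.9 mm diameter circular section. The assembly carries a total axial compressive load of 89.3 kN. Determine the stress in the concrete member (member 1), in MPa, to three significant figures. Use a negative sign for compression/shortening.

-16.3 MPa

A_1 = 204.2 mm².
A_2 = 749.9 mm².
Equal strain + equilibrium ⇒ each member carries load in proportion to AE: A₁E₁ = 5839000 N, A₂E₂ = 150700000 N, ΣAE = 156600000 N.
σ₁ = P·E₁/ΣAE = -89300·28600/156600000 = -16.31 MPa.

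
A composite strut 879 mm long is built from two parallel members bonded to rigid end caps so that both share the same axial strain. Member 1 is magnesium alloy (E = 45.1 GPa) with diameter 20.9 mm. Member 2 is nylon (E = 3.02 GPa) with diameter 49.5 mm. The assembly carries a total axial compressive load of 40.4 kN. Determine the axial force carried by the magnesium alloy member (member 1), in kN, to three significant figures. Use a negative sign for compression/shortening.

A_1 = 343.1 mm².
A_2 = 1924 mm².
Equal strain + equilibrium ⇒ each member carries load in proportion to AE: A₁E₁ = 15470000 N, A₂E₂ = 5812000 N, ΣAE = 21280000 N.
F₁ = P·A₁E₁/ΣAE = -40400·15470000/21280000 = -29370 N.

-29.4 kN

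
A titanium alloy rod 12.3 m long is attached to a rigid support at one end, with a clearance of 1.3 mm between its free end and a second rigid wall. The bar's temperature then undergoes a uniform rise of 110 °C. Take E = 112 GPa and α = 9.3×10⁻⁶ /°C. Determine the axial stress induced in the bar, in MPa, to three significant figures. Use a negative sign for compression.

Free thermal expansion αLΔT = 9.3e-6 · 12300 · 110 = 12.58 mm.
The walls engage after the gap closes; constrained expansion = 12.58 − 1.3 = 11.28 mm.
The walls impose strain ε = −(11.28)/12300 = -9.1731e-04; σ = Eε = 112000 · -9.1731e-04 = -102.7 MPa.

-103 MPa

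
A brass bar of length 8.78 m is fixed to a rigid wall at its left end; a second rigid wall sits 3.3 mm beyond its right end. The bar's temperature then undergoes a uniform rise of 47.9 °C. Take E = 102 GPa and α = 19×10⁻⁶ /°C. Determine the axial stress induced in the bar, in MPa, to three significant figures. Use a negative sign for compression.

Free thermal expansion αLΔT = 19e-6 · 8780 · 47.9 = 7.991 mm.
The walls engage after the gap closes; constrained expansion = 7.991 − 3.3 = 4.691 mm.
The walls impose strain ε = −(4.691)/8780 = -5.3425e-04; σ = Eε = 102000 · -5.3425e-04 = -54.49 MPa.

-54.5 MPa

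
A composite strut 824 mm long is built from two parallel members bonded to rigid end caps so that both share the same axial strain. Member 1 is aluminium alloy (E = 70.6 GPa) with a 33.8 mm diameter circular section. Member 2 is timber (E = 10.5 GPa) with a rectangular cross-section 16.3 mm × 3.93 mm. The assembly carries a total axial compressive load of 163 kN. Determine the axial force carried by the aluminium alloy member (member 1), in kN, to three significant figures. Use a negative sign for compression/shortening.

A_1 = 897.3 mm².
A_2 = 64.06 mm².
Equal strain + equilibrium ⇒ each member carries load in proportion to AE: A₁E₁ = 63350000 N, A₂E₂ = 672600 N, ΣAE = 64020000 N.
F₁ = P·A₁E₁/ΣAE = -163000·63350000/64020000 = -161300 N.

-161 kN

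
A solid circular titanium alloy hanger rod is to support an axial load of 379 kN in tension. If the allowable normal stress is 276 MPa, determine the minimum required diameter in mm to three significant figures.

Required area A ≥ P/σ_allow = 379000/276 = 1373 mm².
For a solid circular section, d ≥ √(4A/π) = 41.81 mm.

41.8 mm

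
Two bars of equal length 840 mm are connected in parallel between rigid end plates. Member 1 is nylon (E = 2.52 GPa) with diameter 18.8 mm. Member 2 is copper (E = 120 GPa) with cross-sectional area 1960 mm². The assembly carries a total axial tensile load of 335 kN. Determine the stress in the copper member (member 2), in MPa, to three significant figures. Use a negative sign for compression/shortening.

A_1 = 277.6 mm².
Equal strain + equilibrium ⇒ each member carries load in proportion to AE: A₁E₁ = 699500 N, A₂E₂ = 235200000 N, ΣAE = 235900000 N.
σ₂ = P·E₂/ΣAE = 335000·120000/235900000 = 170.4 MPa.

170 MPa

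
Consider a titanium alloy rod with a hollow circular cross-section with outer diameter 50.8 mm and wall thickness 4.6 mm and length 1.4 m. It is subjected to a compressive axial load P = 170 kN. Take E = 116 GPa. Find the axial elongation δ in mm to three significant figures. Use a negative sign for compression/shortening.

A = 667.7 mm².
δ_mech = NL/(AE) = -170000·1400/(667.7·116000) = -3.073 mm.

-3.07 mm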